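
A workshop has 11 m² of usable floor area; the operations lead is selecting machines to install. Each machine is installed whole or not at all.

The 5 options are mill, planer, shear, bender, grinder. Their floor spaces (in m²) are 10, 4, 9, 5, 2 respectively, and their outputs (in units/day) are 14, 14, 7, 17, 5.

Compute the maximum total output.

This is a 0-1 knapsack instance.
bender + grinder: floor space 5 + 2 = 7 ≤ 11, output 17 + 5 = 22.
planer + bender + grinder: floor space 4 + 5 + 2 = 11 ≤ 11, output 14 + 17 + 5 = 36.
planer + bender: floor space 4 + 5 = 9 ≤ 11, output 14 + 17 = 31.
Best is planer, bender, and grinder with total output 36.

36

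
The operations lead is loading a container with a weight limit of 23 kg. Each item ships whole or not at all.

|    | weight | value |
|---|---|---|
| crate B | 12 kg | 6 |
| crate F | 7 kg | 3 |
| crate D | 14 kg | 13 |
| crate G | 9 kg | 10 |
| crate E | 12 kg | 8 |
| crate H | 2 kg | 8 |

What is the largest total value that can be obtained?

Take crate G, crate E, and crate H: weight 9 + 12 + 2 = 23 ≤ 23, value 10 + 8 + 8 = 26.
No other feasible combination does better.

26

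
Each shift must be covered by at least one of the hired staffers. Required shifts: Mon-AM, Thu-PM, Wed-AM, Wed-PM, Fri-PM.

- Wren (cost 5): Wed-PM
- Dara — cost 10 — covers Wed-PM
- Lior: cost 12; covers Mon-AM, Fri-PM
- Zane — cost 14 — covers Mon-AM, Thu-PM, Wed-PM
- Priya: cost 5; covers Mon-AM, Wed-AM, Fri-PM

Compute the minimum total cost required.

19

The greedy cost-per-new-shift heuristic would pick Priya, Wren, and Zane for 24, but a cheaper cover exists.
Choose Zane and Priya: together they cover Mon-AM, Thu-PM, Wed-AM, Wed-PM, Fri-PM — every shift.
Total cost: 14 + 5 = 19.
No cover costs less than 19.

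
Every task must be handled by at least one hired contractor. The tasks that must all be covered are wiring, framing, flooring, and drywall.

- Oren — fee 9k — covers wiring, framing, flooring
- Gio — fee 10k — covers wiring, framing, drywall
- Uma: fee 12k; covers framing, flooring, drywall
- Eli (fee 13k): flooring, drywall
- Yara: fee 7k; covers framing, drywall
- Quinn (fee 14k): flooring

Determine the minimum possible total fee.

Choose Oren and Yara: together they cover wiring, framing, flooring, drywall — every task.
Total fee: 9 + 7 = 16.
No cover costs less than 16.

16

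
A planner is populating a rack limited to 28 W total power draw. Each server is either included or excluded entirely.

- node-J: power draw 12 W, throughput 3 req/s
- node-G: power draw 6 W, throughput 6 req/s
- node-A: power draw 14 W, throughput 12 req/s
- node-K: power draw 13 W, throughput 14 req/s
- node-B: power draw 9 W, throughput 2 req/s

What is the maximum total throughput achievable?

This is an integer program with binary decision variables.
Take node-A and node-K: power draw 14 + 13 = 27 ≤ 28, throughput 12 + 14 = 26.
No other feasible combination does better.

26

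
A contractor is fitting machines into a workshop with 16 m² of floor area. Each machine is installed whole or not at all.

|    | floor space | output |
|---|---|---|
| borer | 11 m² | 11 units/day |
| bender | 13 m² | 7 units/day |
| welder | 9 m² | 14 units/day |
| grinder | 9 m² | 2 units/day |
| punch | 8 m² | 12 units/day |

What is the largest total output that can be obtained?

14

Allowing fractional choices, the relaxed optimum would be about 24.5, but machines are indivisible.
punch: floor space 8 ≤ 16, output 12.
borer: floor space 11 ≤ 16, output 11.
welder: floor space 9 ≤ 16, output 14.
Best is welder with total output 14.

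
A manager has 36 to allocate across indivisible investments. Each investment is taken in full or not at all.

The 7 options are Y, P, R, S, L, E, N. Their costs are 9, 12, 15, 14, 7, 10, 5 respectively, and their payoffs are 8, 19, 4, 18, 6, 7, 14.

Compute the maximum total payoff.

Allowing fractional choices, the relaxed optimum would be about 55.4, but investments are indivisible.
Y + P + E + N: cost 9 + 12 + 10 + 5 = 36 ≤ 36, payoff 8 + 19 + 7 + 14 = 48.
Y + P + L + N: cost 9 + 12 + 7 + 5 = 33 ≤ 36, payoff 8 + 19 + 6 + 14 = 47.
P + S + N: cost 12 + 14 + 5 = 31 ≤ 36, payoff 19 + 18 + 14 = 51.
Best is P, S, and N with total payoff 51.

51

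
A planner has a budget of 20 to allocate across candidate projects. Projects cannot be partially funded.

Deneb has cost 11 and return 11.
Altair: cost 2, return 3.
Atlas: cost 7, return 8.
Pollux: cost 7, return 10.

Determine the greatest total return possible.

This is a 0-1 knapsack instance.
Allowing fractional choices, the relaxed optimum would be about 25.0, but projects are indivisible.
Deneb + Altair + Atlas: cost 11 + 2 + 7 = 20 ≤ 20, return 11 + 3 + 8 = 22.
Deneb + Altair + Pollux: cost 11 + 2 + 7 = 20 ≤ 20, return 11 + 3 + 10 = 24.
Best is Deneb, Altair, and Pollux with total return 24.

24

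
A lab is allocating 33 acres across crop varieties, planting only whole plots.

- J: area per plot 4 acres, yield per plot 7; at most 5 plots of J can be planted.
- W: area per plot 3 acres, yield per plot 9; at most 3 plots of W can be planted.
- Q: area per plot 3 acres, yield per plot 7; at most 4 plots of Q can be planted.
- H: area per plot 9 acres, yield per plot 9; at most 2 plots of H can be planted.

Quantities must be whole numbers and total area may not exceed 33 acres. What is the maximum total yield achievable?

Take 3×J, 3×W, and 4×Q: area 33 ≤ 33, yield 3·7 + 3·9 + 4·7 = 76.
W has the best ratio (9/3) and is taken to its limit of 3; remaining capacity is filled optimally with the others.

76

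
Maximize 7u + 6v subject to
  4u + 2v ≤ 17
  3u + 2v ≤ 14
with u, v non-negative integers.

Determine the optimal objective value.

42

(u,v)=(0,7): 4·0+2·7=14≤17, 3·0+2·7=14≤14, objective 42.
(u,v)=(0,6): 4·0+2·6=12≤17, 3·0+2·6=12≤14, objective 36.
Maximum is 42 at (u,v)=(0,7).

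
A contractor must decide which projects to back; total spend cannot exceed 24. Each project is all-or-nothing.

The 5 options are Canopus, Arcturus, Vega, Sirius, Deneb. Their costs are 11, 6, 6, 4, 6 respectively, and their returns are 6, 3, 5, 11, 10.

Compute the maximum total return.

This is an integer program with binary decision variables.
Take Arcturus, Vega, Sirius, and Deneb: cost 6 + 6 + 4 + 6 = 22 ≤ 24, return 3 + 5 + 11 + 10 = 29.
No other feasible combination does better.

29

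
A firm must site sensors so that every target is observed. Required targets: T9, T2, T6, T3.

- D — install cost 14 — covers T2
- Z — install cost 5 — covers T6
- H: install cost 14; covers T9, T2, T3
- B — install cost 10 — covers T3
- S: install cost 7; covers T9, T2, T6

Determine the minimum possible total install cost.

17

Choose B and S: together they cover T9, T2, T6, T3 — every target.
Total install cost: 10 + 7 = 17.
No cover costs less than 17.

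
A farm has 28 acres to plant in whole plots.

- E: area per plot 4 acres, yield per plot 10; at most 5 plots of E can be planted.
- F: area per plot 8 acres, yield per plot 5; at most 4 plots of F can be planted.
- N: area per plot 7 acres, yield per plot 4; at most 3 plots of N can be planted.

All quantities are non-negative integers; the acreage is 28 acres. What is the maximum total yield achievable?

5×E and 1×N: area 27 ≤ 28, yield 5·10 + 1·4 = 54.
5×E and 1×F: area 28 ≤ 28, yield 5·10 + 1·5 = 55.
Best is 55.

55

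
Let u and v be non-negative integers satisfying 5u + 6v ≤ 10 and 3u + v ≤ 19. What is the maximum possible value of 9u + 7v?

(u,v)=(2,0): 5·2+6·0=10≤10, 3·2+1·0=6≤19, objective 18.
(u,v)=(1,0): 5·1+6·0=5≤10, 3·1+1·0=3≤19, objective 9.
The best lattice point is (2,0), giving 18.

18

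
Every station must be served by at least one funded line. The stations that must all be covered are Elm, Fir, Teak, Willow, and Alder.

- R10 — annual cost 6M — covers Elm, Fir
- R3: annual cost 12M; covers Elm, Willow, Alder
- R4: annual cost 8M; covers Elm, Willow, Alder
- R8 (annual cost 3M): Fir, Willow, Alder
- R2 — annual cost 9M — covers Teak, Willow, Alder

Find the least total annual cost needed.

The greedy cost-per-new-station heuristic would pick R8, R10, and R2 for 18, but a cheaper cover exists.
Choose R10 and R2: together they cover Elm, Fir, Teak, Willow, Alder — every station.
Total annual cost: 6 + 9 = 15.
No cover costs less than 15.

15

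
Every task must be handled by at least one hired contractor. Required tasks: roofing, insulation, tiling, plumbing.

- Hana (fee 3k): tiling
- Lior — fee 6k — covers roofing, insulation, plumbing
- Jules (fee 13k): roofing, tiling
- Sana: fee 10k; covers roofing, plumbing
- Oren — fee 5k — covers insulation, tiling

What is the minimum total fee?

Choose Hana and Lior: together they cover roofing, insulation, tiling, plumbing — every task.
Total fee: 3 + 6 = 9.
No cover costs less than 9.

9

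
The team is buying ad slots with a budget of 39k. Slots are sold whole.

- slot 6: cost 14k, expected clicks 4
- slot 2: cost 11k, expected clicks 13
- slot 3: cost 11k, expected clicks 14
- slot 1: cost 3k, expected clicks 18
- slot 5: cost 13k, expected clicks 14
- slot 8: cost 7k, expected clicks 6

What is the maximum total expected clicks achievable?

Allowing fractional choices, the relaxed optimum would be about 59.9, but ad slots are indivisible.
slot 2 + slot 3 + slot 1 + slot 5: cost 11 + 11 + 3 + 13 = 38 ≤ 39, expected clicks 13 + 14 + 18 + 14 = 59.
slot 3 + slot 1 + slot 5 + slot 8: cost 11 + 3 + 13 + 7 = 34 ≤ 39, expected clicks 14 + 18 + 14 + 6 = 52.
Best is slot 2, slot 3, slot 1, and slot 5 with total expected clicks 59.

59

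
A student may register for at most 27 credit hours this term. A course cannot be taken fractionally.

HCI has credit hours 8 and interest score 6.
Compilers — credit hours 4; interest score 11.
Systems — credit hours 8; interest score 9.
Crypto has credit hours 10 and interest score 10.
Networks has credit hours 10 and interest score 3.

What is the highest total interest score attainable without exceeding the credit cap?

Allowing fractional choices, the relaxed optimum would be about 33.8, but courses are indivisible.
HCI + Compilers + Systems: credit hours 8 + 4 + 8 = 20 ≤ 27, interest score 6 + 11 + 9 = 26.
Compilers + Systems + Crypto: credit hours 4 + 8 + 10 = 22 ≤ 27, interest score 11 + 9 + 10 = 30.
HCI + Compilers + Crypto: credit hours 8 + 4 + 10 = 22 ≤ 27, interest score 6 + 11 + 10 = 27.
Best is Compilers, Systems, and Crypto with total interest score 30.

30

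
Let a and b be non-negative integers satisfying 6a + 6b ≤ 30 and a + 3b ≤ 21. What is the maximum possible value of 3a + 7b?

(a,b)=(0,5) is feasible, giving 35.
(a,b)=(1,4) is feasible, giving 31.
(a,b)=(0,4) is feasible, giving 28.
Maximum is 35 at (a,b)=(0,5).

35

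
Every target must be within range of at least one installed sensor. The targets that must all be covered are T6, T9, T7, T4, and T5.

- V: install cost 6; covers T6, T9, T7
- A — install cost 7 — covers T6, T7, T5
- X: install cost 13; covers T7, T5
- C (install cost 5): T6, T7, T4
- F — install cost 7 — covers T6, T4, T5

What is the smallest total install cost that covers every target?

13

This is a weighted set-cover instance.
The greedy cost-per-new-target heuristic would pick C, V, and A for 18, but a cheaper cover exists.
Choose V and F: together they cover T6, T9, T7, T4, T5 — every target.
Total install cost: 6 + 7 = 13.
No cover costs less than 13.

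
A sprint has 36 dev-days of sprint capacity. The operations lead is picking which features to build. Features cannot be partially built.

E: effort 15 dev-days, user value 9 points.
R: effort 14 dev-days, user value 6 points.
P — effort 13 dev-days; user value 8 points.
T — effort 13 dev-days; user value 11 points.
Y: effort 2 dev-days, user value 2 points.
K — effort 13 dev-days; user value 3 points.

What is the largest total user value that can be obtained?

Treat it as a binary knapsack problem.
Take E, T, and Y: effort 15 + 13 + 2 = 30 ≤ 36, user value 9 + 11 + 2 = 22.
No other feasible combination does better.

22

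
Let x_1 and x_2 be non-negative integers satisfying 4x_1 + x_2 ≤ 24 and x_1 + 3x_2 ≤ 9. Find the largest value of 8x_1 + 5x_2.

48

(x_1,x_2)=(6,0): 4·6+1·0=24≤24, 1·6+3·0=6≤9, objective 48.
(x_1,x_2)=(5,1): 4·5+1·1=21≤24, 1·5+3·1=8≤9, objective 45.
(x_1,x_2)=(5,0): 4·5+1·0=20≤24, 1·5+3·0=5≤9, objective 40.
Maximum is 48 at (x_1,x_2)=(6,0).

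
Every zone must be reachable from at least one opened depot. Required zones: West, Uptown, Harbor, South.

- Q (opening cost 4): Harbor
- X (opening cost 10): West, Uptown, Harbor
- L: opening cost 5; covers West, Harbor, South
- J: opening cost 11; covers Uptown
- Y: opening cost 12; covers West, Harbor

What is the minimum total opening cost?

Choose X and L: together they cover West, Uptown, Harbor, South — every zone.
Total opening cost: 10 + 5 = 15.
No cover costs less than 15.

15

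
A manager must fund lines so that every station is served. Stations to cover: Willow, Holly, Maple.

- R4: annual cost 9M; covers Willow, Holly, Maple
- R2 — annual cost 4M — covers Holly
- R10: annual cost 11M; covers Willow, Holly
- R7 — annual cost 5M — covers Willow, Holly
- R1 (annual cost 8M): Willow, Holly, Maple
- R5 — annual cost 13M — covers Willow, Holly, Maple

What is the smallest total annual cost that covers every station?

The greedy cost-per-new-station heuristic would pick R7 and R1 for 13, but a cheaper cover exists.
R1 alone covers Willow, Holly, Maple — every station.
Total annual cost: 8.
No cover costs less than 8.

8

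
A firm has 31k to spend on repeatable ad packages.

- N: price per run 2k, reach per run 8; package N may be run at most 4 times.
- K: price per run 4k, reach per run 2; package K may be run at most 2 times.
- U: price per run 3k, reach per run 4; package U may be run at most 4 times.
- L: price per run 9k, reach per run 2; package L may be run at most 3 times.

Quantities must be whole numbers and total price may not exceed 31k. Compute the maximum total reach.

52

4×N, 2×K, and 4×U: price 28 ≤ 31, reach 4·8 + 2·2 + 4·4 = 52.
4×N, 4×U, and 1×L: price 29 ≤ 31, reach 4·8 + 4·4 + 1·2 = 50.
Best is 52.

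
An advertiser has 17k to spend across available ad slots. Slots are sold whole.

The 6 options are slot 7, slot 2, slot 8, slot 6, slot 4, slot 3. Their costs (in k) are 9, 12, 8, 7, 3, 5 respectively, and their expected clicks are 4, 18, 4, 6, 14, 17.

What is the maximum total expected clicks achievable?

37

This is an integer program with binary decision variables.
Allowing fractional choices, the relaxed optimum would be about 44.5, but ad slots are indivisible.
slot 6 + slot 4 + slot 3: cost 7 + 3 + 5 = 15 ≤ 17, expected clicks 6 + 14 + 17 = 37.
slot 8 + slot 4 + slot 3: cost 8 + 3 + 5 = 16 ≤ 17, expected clicks 4 + 14 + 17 = 35.
Best is slot 6, slot 4, and slot 3 with total expected clicks 37.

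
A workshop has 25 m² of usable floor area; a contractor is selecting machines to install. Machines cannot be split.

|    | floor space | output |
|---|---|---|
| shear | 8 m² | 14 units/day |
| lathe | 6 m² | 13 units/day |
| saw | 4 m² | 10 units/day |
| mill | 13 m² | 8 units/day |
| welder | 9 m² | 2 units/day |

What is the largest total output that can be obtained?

Treat it as a binary knapsack problem.
Take shear, lathe, and saw: floor space 8 + 6 + 4 = 18 ≤ 25, output 14 + 13 + 10 = 37.
No other feasible combination does better.

37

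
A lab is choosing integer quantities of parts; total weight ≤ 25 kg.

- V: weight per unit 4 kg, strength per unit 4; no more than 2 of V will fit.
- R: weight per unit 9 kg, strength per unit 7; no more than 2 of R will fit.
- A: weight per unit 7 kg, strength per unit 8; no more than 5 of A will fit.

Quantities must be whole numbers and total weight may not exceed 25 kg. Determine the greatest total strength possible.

28

Take 1×V and 3×A: weight 25 ≤ 25, strength 1·4 + 3·8 = 28.
No other integer combination yields more.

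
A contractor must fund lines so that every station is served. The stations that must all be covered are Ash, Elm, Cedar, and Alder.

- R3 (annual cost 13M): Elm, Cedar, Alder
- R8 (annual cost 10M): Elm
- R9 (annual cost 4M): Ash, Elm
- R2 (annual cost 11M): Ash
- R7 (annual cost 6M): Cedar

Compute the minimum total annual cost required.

17

Choose R3 and R9: together they cover Ash, Elm, Cedar, Alder — every station.
Total annual cost: 13 + 4 = 17.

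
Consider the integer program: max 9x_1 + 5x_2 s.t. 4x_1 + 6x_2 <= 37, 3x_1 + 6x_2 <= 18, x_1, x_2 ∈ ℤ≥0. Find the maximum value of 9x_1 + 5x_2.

(x_1,x_2)=(6,0): 4·6+6·0=24≤37, 3·6+6·0=18≤18, objective 54.
(x_1,x_2)=(5,0): 4·5+6·0=20≤37, 3·5+6·0=15≤18, objective 45.
Maximum is 54 at (x_1,x_2)=(6,0).

54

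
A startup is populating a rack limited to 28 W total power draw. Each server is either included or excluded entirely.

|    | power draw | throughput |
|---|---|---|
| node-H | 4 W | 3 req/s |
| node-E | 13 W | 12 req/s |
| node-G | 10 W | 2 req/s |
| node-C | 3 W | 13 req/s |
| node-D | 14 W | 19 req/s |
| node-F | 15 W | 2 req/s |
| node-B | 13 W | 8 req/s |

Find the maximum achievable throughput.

35

This is an integer program with binary decision variables.
Allowing fractional choices, the relaxed optimum would be about 42.2, but servers are indivisible.
node-H + node-C + node-D: power draw 4 + 3 + 14 = 21 ≤ 28, throughput 3 + 13 + 19 = 35.
node-G + node-C + node-D: power draw 10 + 3 + 14 = 27 ≤ 28, throughput 2 + 13 + 19 = 34.
Best is node-H, node-C, and node-D with total throughput 35.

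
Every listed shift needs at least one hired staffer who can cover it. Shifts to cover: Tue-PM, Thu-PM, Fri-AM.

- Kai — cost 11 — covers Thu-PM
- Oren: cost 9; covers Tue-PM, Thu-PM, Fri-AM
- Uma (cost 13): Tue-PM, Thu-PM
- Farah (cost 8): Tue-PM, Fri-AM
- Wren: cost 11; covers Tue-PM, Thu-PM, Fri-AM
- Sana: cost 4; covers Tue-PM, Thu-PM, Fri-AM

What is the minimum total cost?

Sana alone covers Tue-PM, Thu-PM, Fri-AM — every shift.
Total cost: 4.
No cover costs less than 4.

4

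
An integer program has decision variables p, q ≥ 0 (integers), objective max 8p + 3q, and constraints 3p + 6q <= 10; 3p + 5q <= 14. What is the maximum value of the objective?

(p,q)=(3,0) is feasible, giving 24.
(p,q)=(2,0) is feasible, giving 16.
No feasible integer point exceeds 24.

24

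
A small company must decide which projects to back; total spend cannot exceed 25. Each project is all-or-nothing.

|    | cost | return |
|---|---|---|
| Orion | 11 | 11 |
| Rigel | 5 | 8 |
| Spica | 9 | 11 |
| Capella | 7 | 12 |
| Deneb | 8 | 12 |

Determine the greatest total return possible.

Treat it as a binary knapsack problem.
Take Spica, Capella, and Deneb: cost 9 + 7 + 8 = 24 ≤ 25, return 11 + 12 + 12 = 35.
No other feasible combination does better.

35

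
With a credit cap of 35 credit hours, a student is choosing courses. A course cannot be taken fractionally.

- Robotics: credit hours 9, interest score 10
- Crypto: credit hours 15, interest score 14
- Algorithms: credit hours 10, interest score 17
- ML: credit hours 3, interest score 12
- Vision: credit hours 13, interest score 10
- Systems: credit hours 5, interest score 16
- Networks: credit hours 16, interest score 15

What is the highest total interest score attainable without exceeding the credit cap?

60

Treat it as a binary knapsack problem.
Allowing fractional choices, the relaxed optimum would be about 62.5, but courses are indivisible.
Crypto + Algorithms + ML + Systems: credit hours 15 + 10 + 3 + 5 = 33 ≤ 35, interest score 14 + 17 + 12 + 16 = 59.
Robotics + Algorithms + ML + Systems: credit hours 9 + 10 + 3 + 5 = 27 ≤ 35, interest score 10 + 17 + 12 + 16 = 55.
Algorithms + ML + Systems + Networks: credit hours 10 + 3 + 5 + 16 = 34 ≤ 35, interest score 17 + 12 + 16 + 15 = 60.
Best is Algorithms, ML, Systems, and Networks with total interest score 60.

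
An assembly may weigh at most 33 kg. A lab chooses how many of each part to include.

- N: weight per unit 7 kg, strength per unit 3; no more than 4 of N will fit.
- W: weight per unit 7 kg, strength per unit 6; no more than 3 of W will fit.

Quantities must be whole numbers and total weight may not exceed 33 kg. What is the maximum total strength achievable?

Take 1×N and 3×W: weight 28 ≤ 33, strength 1·3 + 3·6 = 21.
W has the best ratio (6/7) and is taken to its limit of 3; remaining capacity is filled optimally with the others.

21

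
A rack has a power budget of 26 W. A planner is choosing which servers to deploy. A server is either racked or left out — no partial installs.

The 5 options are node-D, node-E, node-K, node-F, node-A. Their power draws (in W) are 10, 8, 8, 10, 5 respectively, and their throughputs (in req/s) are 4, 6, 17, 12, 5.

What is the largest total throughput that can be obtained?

Allowing fractional choices, the relaxed optimum would be about 36.2, but servers are indivisible.
node-K + node-F: power draw 8 + 10 = 18 ≤ 26, throughput 17 + 12 = 29.
node-K + node-F + node-A: power draw 8 + 10 + 5 = 23 ≤ 26, throughput 17 + 12 + 5 = 34.
node-E + node-K + node-F: power draw 8 + 8 + 10 = 26 ≤ 26, throughput 6 + 17 + 12 = 35.
Best is node-E, node-K, and node-F with total throughput 35.

35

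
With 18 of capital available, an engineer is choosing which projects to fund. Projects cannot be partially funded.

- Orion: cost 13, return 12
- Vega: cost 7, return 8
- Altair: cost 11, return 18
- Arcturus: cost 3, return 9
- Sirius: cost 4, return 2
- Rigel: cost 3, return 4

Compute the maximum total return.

31

Treat it as a binary knapsack problem.
Allowing fractional choices, the relaxed optimum would be about 32.1, but projects are indivisible.
Altair + Arcturus + Sirius: cost 11 + 3 + 4 = 18 ≤ 18, return 18 + 9 + 2 = 29.
Altair + Arcturus: cost 11 + 3 = 14 ≤ 18, return 18 + 9 = 27.
Altair + Arcturus + Rigel: cost 11 + 3 + 3 = 17 ≤ 18, return 18 + 9 + 4 = 31.
Best is Altair, Arcturus, and Rigel with total return 31.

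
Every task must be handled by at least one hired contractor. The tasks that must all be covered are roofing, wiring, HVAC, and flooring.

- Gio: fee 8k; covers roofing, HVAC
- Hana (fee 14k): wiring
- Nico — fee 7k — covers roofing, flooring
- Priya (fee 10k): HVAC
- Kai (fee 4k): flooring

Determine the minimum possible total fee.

The greedy cost-per-new-task heuristic would pick Nico, Gio, and Hana for 29, but a cheaper cover exists.
Choose Gio, Hana, and Kai: together they cover roofing, wiring, HVAC, flooring — every task.
Total fee: 8 + 14 + 4 = 26.
No cover costs less than 26.

26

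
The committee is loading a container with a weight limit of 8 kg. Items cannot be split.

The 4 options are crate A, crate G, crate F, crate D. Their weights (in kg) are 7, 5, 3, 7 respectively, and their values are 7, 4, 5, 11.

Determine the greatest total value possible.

Allowing fractional choices, the relaxed optimum would be about 12.9, but items are indivisible.
crate D: weight 7 ≤ 8, value 11.
crate G + crate F: weight 5 + 3 = 8 ≤ 8, value 4 + 5 = 9.
crate A: weight 7 ≤ 8, value 7.
Best is crate D with total value 11.

11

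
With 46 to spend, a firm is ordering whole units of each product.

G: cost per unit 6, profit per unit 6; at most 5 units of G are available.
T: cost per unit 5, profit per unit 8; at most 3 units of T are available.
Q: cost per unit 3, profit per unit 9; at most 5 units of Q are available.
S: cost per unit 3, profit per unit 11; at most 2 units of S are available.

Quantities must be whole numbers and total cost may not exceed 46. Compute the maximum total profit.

97

This is a bounded integer knapsack.
Take 1×G, 3×T, 5×Q, and 2×S: cost 42 ≤ 46, profit 1·6 + 3·8 + 5·9 + 2·11 = 97.
S has the best ratio (11/3) and is taken to its limit of 2; remaining capacity is filled optimally with the others.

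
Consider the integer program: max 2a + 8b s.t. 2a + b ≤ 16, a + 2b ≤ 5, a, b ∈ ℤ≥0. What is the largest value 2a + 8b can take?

Relaxing integrality, the LP optimum is 20.00 at (a,b) = (0, 2.5), which is not an integer point.
(a,b)=(1,2): 2·1+1·2=4≤16, 1·1+2·2=5≤5, objective 18.
(a,b)=(0,2): 2·0+1·2=2≤16, 1·0+2·2=4≤5, objective 16.
(a,b)=(2,1): 2·2+1·1=5≤16, 1·2+2·1=4≤5, objective 12.
Maximum is 18 at (a,b)=(1,2).

18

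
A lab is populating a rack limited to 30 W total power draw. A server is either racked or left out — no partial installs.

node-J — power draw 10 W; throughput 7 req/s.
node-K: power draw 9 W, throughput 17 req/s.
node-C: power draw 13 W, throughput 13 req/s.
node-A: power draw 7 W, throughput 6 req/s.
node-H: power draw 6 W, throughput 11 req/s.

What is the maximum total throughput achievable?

Take node-K, node-C, and node-H: power draw 9 + 13 + 6 = 28 ≤ 30, throughput 17 + 13 + 11 = 41.
No other feasible combination does better.

41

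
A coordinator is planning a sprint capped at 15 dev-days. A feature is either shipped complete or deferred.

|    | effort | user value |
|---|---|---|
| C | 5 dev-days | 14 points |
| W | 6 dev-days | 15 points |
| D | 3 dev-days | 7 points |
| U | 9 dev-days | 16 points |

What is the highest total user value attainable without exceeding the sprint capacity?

Allowing fractional choices, the relaxed optimum would be about 37.8, but features are indivisible.
C + W + D: effort 5 + 6 + 3 = 14 ≤ 15, user value 14 + 15 + 7 = 36.
W + U: effort 6 + 9 = 15 ≤ 15, user value 15 + 16 = 31.
C + U: effort 5 + 9 = 14 ≤ 15, user value 14 + 16 = 30.
Best is C, W, and D with total user value 36.

36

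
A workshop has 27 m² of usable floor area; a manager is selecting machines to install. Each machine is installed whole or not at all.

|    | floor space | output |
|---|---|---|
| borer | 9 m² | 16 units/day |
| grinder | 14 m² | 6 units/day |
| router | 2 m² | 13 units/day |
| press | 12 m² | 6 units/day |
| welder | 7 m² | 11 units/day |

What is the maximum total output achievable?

40

Take borer, router, and welder: floor space 9 + 2 + 7 = 18 ≤ 27, output 16 + 13 + 11 = 40.
No other feasible combination does better.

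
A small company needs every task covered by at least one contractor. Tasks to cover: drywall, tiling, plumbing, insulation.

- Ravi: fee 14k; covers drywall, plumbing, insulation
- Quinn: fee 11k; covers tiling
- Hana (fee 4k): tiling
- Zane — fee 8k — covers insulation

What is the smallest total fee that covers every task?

18

Choose Ravi and Hana: together they cover drywall, tiling, plumbing, insulation — every task.
Total fee: 14 + 4 = 18.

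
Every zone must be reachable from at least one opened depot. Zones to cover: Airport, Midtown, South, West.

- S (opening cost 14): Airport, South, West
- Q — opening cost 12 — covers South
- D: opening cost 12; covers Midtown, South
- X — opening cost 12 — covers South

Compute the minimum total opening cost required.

Choose S and D: together they cover Airport, Midtown, South, West — every zone.
Total opening cost: 14 + 12 = 26.
No cover costs less than 26.

26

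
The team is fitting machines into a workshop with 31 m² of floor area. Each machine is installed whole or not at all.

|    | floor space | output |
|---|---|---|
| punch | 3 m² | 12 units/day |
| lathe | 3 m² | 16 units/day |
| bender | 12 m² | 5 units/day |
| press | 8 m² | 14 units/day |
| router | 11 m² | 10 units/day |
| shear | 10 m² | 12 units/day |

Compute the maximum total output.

Allowing fractional choices, the relaxed optimum would be about 60.4, but machines are indivisible.
punch + lathe + press + router: floor space 3 + 3 + 8 + 11 = 25 ≤ 31, output 12 + 16 + 14 + 10 = 52.
punch + lathe + press + shear: floor space 3 + 3 + 8 + 10 = 24 ≤ 31, output 12 + 16 + 14 + 12 = 54.
Best is punch, lathe, press, and shear with total output 54.

54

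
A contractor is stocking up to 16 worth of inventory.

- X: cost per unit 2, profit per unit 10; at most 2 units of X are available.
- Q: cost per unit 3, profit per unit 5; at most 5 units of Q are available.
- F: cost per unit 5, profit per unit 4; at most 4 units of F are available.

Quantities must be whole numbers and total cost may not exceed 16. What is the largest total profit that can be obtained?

40

2×X and 3×Q: cost 13 ≤ 16, profit 2·10 + 3·5 = 35.
2×X and 4×Q: cost 16 ≤ 16, profit 2·10 + 4·5 = 40.
Best is 40.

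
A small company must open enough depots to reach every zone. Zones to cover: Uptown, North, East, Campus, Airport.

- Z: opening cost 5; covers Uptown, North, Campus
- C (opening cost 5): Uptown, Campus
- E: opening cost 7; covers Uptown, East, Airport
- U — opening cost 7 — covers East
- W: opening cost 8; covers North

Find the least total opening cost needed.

12

Choose Z and E: together they cover Uptown, North, East, Campus, Airport — every zone.
Total opening cost: 5 + 7 = 12.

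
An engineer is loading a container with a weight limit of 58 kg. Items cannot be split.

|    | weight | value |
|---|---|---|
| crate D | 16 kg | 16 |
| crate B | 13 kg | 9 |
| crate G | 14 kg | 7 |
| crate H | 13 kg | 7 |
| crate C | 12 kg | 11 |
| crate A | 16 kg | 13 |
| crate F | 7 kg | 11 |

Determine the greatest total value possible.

51

Take crate D, crate C, crate A, and crate F: weight 16 + 12 + 16 + 7 = 51 ≤ 58, value 16 + 11 + 13 + 11 = 51.
No other feasible combination does better.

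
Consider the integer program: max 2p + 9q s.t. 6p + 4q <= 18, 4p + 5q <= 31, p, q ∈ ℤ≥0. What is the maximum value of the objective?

The continuous relaxation peaks at (0, 4.5) with value 40.50; rounding to a feasible lattice point costs some objective.
(p,q)=(0,4): 6·0+4·4=16≤18, 4·0+5·4=20≤31, objective 36.
(p,q)=(1,3): 6·1+4·3=18≤18, 4·1+5·3=19≤31, objective 29.
(p,q)=(0,3): 6·0+4·3=12≤18, 4·0+5·3=15≤31, objective 27.
The best lattice point is (0,4), giving 36.

36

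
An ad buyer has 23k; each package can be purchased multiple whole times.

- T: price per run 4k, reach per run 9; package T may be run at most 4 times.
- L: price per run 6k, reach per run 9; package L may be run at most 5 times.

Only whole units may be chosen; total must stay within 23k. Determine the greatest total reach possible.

1×T and 3×L: price 22 ≤ 23, reach 1·9 + 3·9 = 36.
4×T and 1×L: price 22 ≤ 23, reach 4·9 + 1·9 = 45.
Best is 45.

45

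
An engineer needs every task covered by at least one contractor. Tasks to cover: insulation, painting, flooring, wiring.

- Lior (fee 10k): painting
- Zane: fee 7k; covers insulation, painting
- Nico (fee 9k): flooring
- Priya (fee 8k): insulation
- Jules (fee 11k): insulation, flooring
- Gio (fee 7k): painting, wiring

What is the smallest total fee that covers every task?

This is a weighted set-cover instance.
Choose Jules and Gio: together they cover insulation, painting, flooring, wiring — every task.
Total fee: 11 + 7 = 18.

18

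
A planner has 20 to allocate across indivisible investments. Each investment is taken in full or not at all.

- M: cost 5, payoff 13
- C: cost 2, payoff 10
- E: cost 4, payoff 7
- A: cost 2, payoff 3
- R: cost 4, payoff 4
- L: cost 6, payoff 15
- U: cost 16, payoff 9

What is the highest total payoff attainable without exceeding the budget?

48

Allowing fractional choices, the relaxed optimum would be about 49.0, but investments are indivisible.
M + C + E + A + L: cost 5 + 2 + 4 + 2 + 6 = 19 ≤ 20, payoff 13 + 10 + 7 + 3 + 15 = 48.
M + C + E + L: cost 5 + 2 + 4 + 6 = 17 ≤ 20, payoff 13 + 10 + 7 + 15 = 45.
Best is M, C, E, A, and L with total payoff 48.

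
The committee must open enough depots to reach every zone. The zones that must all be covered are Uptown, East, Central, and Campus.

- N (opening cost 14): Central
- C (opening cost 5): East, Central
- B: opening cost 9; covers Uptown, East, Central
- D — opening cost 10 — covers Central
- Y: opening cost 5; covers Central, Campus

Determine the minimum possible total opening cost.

This is a weighted set-cover instance.
The greedy cost-per-new-zone heuristic would pick C, Y, and B for 19, but a cheaper cover exists.
Choose B and Y: together they cover Uptown, East, Central, Campus — every zone.
Total opening cost: 9 + 5 = 14.
No cover costs less than 14.

14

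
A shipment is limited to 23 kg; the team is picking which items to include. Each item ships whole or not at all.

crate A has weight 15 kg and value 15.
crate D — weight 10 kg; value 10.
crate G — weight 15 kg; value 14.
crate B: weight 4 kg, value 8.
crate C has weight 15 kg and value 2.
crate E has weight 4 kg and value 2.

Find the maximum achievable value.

25

crate A + crate B: weight 15 + 4 = 19 ≤ 23, value 15 + 8 = 23.
crate G + crate B + crate E: weight 15 + 4 + 4 = 23 ≤ 23, value 14 + 8 + 2 = 24.
crate A + crate B + crate E: weight 15 + 4 + 4 = 23 ≤ 23, value 15 + 8 + 2 = 25.
Best is crate A, crate B, and crate E with total value 25.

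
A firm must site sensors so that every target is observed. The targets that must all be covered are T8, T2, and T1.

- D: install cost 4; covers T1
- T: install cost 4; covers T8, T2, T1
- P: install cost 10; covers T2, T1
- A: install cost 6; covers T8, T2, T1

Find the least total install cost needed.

4

This is an integer covering problem.
T alone covers T8, T2, T1 — every target.
Total install cost: 4.
No cover costs less than 4.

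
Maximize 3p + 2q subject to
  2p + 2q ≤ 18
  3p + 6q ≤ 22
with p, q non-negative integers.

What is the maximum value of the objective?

21

(p,q)=(7,0): 2·7+2·0=14≤18, 3·7+6·0=21≤22, objective 21.
(p,q)=(6,0): 2·6+2·0=12≤18, 3·6+6·0=18≤22, objective 18.
The best lattice point is (7,0), giving 21.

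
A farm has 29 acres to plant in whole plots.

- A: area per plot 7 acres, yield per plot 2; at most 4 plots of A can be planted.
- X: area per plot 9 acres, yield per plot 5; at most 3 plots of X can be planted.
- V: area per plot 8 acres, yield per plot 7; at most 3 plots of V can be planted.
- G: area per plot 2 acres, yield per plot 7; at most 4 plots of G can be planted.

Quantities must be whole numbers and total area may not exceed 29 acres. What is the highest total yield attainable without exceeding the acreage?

42

This is a bounded integer knapsack.
G has the best ratio (7/2); taking only G gives at most 4×7 = 28 (stopped by the supply cap of 4).
Mixing does better — 2×V and 4×G: area 24 ≤ 29, yield 2·7 + 4·7 = 42.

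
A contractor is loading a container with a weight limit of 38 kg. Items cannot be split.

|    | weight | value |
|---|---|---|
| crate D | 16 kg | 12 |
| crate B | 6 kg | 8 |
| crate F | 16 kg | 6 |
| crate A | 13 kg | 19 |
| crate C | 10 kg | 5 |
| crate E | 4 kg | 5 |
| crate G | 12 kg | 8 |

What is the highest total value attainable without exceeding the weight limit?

Take crate B, crate A, crate E, and crate G: weight 6 + 13 + 4 + 12 = 35 ≤ 38, value 8 + 19 + 5 + 8 = 40.
No other feasible combination does better.

40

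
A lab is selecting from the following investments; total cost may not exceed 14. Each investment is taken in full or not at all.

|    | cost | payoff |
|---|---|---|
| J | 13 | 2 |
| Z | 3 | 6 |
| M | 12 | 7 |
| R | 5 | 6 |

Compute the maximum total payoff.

12

This is an integer program with binary decision variables.
Allowing fractional choices, the relaxed optimum would be about 15.5, but investments are indivisible.
Z + R: cost 3 + 5 = 8 ≤ 14, payoff 6 + 6 = 12.
M: cost 12 ≤ 14, payoff 7.
Best is Z and R with total payoff 12.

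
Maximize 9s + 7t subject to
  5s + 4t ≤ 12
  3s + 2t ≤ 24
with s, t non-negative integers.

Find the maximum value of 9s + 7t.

21

The continuous relaxation peaks at (2.4, 0) with value 21.60; rounding to a feasible lattice point costs some objective.
(s,t)=(0,3): 5·0+4·3=12≤12, 3·0+2·3=6≤24, objective 21.
(s,t)=(2,0): 5·2+4·0=10≤12, 3·2+2·0=6≤24, objective 18.
(s,t)=(1,1): 5·1+4·1=9≤12, 3·1+2·1=5≤24, objective 16.
No feasible integer point exceeds 21.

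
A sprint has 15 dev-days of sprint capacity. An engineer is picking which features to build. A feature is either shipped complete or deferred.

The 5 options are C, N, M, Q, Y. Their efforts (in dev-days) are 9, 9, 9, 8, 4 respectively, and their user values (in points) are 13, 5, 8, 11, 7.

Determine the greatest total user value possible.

Take C and Y: effort 9 + 4 = 13 ≤ 15, user value 13 + 7 = 20.
No other feasible combination does better.

20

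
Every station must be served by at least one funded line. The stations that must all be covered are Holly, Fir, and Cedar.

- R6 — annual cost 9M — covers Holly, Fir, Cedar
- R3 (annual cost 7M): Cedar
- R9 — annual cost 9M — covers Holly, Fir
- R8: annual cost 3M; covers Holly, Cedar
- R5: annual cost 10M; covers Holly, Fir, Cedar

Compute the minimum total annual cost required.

9

R6 alone covers Holly, Fir, Cedar — every station.
Total annual cost: 9.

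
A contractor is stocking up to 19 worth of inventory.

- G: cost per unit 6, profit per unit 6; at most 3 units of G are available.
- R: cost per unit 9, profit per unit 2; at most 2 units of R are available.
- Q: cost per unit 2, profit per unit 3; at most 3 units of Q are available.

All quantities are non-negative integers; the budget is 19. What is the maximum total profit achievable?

21

This is a bounded integer knapsack.
Q has the best ratio (3/2); taking only Q gives at most 3×3 = 9 (stopped by the supply cap of 3).
Mixing does better — 2×G and 3×Q: cost 18 ≤ 19, profit 2·6 + 3·3 = 21.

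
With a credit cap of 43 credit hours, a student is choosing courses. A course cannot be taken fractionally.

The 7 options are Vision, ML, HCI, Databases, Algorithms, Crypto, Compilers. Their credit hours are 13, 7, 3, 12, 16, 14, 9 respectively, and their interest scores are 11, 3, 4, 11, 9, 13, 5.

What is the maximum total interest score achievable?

39

Allowing fractional choices, the relaxed optimum would be about 39.6, but courses are indivisible.
HCI + Databases + Crypto + Compilers: credit hours 3 + 12 + 14 + 9 = 38 ≤ 43, interest score 4 + 11 + 13 + 5 = 33.
Vision + Databases + Crypto: credit hours 13 + 12 + 14 = 39 ≤ 43, interest score 11 + 11 + 13 = 35.
Vision + HCI + Databases + Crypto: credit hours 13 + 3 + 12 + 14 = 42 ≤ 43, interest score 11 + 4 + 11 + 13 = 39.
Best is Vision, HCI, Databases, and Crypto with total interest score 39.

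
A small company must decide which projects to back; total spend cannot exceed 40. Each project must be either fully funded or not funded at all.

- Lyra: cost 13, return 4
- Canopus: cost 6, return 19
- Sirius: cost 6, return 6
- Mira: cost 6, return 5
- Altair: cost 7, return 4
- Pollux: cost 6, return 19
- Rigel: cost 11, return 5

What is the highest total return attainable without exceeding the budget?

Allowing fractional choices, the relaxed optimum would be about 57.1, but projects are indivisible.
Canopus + Sirius + Altair + Pollux + Rigel: cost 6 + 6 + 7 + 6 + 11 = 36 ≤ 40, return 19 + 6 + 4 + 19 + 5 = 53.
Canopus + Sirius + Mira + Pollux + Rigel: cost 6 + 6 + 6 + 6 + 11 = 35 ≤ 40, return 19 + 6 + 5 + 19 + 5 = 54.
Canopus + Sirius + Mira + Altair + Pollux: cost 6 + 6 + 6 + 7 + 6 = 31 ≤ 40, return 19 + 6 + 5 + 4 + 19 = 53.
Best is Canopus, Sirius, Mira, Pollux, and Rigel with total return 54.

54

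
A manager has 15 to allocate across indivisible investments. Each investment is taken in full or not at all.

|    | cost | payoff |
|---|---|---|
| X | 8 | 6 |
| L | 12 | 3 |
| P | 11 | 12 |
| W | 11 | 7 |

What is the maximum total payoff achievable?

Take P: cost 11 ≤ 15, payoff 12.
No other feasible combination does better.

12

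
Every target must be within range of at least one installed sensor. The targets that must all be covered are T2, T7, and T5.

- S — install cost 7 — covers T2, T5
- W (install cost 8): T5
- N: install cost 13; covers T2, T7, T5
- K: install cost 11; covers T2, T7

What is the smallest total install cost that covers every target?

This is an integer covering problem.
The greedy cost-per-new-target heuristic would pick S and K for 18, but a cheaper cover exists.
N alone covers T2, T7, T5 — every target.
Total install cost: 13.
No cover costs less than 13.

13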